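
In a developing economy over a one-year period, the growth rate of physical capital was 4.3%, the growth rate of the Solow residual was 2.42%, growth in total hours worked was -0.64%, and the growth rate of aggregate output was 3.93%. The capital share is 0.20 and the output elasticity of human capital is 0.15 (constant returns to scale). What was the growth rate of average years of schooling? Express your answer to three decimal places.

Labor's share = 1 − 0.2 − 0.15 = 0.65.
gY = gA + 0.2×4.3 + 0.65×(-0.64) + 0.15×g.
0.15×g = 3.93 − 2.42 − 0.444 = 1.066.
g = 1.066 / 0.15 = 7.10667%.

7.107%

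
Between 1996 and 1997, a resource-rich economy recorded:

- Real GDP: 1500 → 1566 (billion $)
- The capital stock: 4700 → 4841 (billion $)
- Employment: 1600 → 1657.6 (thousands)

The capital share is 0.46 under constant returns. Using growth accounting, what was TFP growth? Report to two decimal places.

TFP grew 1.08%.

Real GDP growth = (1566 − 1500) / 1500 = 4.4%.
The capital stock growth = (4841 − 4700) / 4700 = 3%.
Employment growth = (1657.6 − 1600) / 1600 = 3.6%.
Labor's share = 1 − 0.46 = 0.54.
The capital stock: 0.46 × 3 = 1.38 pp.
Employment: 0.54 × 3.6 = 1.944 pp.
TFP growth = 4.4 − 3.324 = 1.076%.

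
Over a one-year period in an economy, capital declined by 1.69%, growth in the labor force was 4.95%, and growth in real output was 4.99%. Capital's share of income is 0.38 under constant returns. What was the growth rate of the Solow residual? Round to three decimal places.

2.563%

Labor's share = 1 − 0.38 = 0.62.
Capital: 0.38 × (-1.69) = -0.6422 pp.
The labor force: 0.62 × 4.95 = 3.069 pp.
TFP growth = 4.99 − 2.4268 = 2.5632%.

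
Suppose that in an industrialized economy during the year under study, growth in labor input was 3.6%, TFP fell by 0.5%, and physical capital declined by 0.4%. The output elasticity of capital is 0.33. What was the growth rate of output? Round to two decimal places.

1.78%

Labor's share = 1 − 0.33 = 0.67.
Physical capital: 0.33 × (-0.4) = -0.132 pp.
Labor input: 0.67 × 3.6 = 2.412 pp.
Output growth = -0.5 + 2.28 = 1.78%.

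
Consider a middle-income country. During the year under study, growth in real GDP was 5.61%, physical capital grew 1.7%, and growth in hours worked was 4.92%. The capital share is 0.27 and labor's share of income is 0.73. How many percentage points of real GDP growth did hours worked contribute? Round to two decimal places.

3.59 pp

Labor's share = 1 − 0.27 = 0.73.
Contribution = share × growth = 0.73 × 4.92 = 3.5916 pp.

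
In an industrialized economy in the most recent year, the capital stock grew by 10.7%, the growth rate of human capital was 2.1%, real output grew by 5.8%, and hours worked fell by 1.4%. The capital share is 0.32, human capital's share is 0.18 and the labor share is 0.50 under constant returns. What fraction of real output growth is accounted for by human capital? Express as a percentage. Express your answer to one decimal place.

Human capital contributed 0.18 × 2.1 = 0.378 pp.
Share of growth = 0.378 / 5.8 × 100 = 6.517%.

6.5%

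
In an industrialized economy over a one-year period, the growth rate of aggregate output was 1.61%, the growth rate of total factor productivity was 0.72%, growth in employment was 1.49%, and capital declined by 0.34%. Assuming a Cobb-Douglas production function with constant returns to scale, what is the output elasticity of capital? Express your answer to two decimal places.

gY = gA + α·gK + (1−α)·gL, so gY − gA − gL = α(gK − gL).
1.61 − 0.72 − 1.49 = α × (-0.34 − 1.49).
-0.6 = -1.83 α, so α = 0.3279.

0.33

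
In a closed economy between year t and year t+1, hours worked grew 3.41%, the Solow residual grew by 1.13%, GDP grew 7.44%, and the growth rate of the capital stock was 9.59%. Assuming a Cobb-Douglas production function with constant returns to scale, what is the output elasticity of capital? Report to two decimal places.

gY = gA + α·gK + (1−α)·gL, so gY − gA − gL = α(gK − gL).
7.44 − 1.13 − 3.41 = α × (9.59 − 3.41).
2.9 = 6.18 α, so α = 0.4693.

α = 0.47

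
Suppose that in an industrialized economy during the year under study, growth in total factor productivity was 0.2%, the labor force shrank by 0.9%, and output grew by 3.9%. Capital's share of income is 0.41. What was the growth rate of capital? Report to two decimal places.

Capital growth was 10.32%.

Labor's share = 1 − 0.41 = 0.59.
gY = gA + 0.59×(-0.9) + 0.41×g.
0.41×g = 3.9 − 0.2 + 0.531 = 4.231.
g = 4.231 / 0.41 = 10.3195%.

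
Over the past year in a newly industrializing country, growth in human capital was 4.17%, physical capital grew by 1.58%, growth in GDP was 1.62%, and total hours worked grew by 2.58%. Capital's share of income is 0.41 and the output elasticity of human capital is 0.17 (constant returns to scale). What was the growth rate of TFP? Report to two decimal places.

-0.82%

Labor's share = 1 − 0.41 − 0.17 = 0.42.
Physical capital: 0.41 × 1.58 = 0.6478 pp.
Human capital: 0.17 × 4.17 = 0.7089 pp.
Total hours worked: 0.42 × 2.58 = 1.0836 pp.
TFP growth = 1.62 − 2.4403 = -0.8203%.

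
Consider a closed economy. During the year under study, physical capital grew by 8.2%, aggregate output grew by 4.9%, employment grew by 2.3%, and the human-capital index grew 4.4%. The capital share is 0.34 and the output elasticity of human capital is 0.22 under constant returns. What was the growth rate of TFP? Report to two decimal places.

0.13%

Labor's share = 1 − 0.34 − 0.22 = 0.44.
Physical capital: 0.34 × 8.2 = 2.788 pp.
The human-capital index: 0.22 × 4.4 = 0.968 pp.
Employment: 0.44 × 2.3 = 1.012 pp.
TFP growth = 4.9 − 4.768 = 0.132%.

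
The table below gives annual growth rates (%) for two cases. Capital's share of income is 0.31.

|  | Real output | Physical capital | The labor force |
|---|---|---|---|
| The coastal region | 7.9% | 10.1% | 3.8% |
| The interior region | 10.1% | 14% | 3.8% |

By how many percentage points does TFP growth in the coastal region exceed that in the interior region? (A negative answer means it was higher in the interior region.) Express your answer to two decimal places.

-0.99 percentage points

Labor's share = 1 − 0.31 = 0.69.
The coastal region: TFP = 7.9 − 3.131 − 2.622 = 2.147%.
The interior region: TFP = 10.1 − 4.34 − 2.622 = 3.138%.
Difference = 2.147 − (3.138) = -0.991 pp.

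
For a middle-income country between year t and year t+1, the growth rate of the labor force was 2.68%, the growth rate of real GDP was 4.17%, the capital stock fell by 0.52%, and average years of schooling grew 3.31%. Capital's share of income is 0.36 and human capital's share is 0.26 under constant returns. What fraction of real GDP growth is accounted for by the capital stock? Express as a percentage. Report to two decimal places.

The capital stock contributed 0.36 × (-0.52) = -0.1872 pp.
Share of growth = -0.1872 / 4.17 × 100 = -4.4892%.

The capital stock accounted for -4.49% of growth.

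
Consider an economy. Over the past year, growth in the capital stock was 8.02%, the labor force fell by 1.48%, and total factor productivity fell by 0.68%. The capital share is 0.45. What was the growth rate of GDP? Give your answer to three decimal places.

Labor's share = 1 − 0.45 = 0.55.
The capital stock: 0.45 × 8.02 = 3.609 pp.
The labor force: 0.55 × (-1.48) = -0.814 pp.
Output growth = -0.68 + 2.795 = 2.115%.

2.115%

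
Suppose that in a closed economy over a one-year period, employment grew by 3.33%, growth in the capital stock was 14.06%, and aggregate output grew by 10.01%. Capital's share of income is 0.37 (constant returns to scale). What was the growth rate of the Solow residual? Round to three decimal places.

2.710%

Labor's share = 1 − 0.37 = 0.63.
The capital stock: 0.37 × 14.06 = 5.2022 pp.
Employment: 0.63 × 3.33 = 2.0979 pp.
TFP growth = 10.01 − 7.3001 = 2.7099%.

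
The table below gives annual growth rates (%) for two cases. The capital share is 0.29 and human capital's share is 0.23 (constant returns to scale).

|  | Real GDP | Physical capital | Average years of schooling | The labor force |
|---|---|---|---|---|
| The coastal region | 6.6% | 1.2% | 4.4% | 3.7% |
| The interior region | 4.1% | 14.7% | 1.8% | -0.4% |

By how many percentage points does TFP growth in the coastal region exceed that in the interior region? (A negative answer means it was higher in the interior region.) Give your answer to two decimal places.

3.85 percentage points

Labor's share = 1 − 0.29 − 0.23 = 0.48.
The coastal region: TFP = 6.6 − 0.348 − 1.012 − 1.776 = 3.464%.
The interior region: TFP = 4.1 − 4.263 − 0.414 + 0.192 = -0.385%.
Difference = 3.464 − (-0.385) = 3.849 pp.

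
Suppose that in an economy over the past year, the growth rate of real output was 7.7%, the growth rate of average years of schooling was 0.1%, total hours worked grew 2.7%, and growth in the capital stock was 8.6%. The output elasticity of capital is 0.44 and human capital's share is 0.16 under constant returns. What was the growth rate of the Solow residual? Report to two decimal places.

Labor's share = 1 − 0.44 − 0.16 = 0.4.
The capital stock: 0.44 × 8.6 = 3.784 pp.
Average years of schooling: 0.16 × 0.1 = 0.016 pp.
Total hours worked: 0.4 × 2.7 = 1.08 pp.
TFP growth = 7.7 − 4.88 = 2.82%.

2.82%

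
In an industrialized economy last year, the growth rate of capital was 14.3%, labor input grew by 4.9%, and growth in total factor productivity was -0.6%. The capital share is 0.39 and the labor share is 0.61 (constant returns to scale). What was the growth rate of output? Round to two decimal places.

Output growth was 7.97%.

Labor's share = 1 − 0.39 = 0.61.
Capital: 0.39 × 14.3 = 5.577 pp.
Labor input: 0.61 × 4.9 = 2.989 pp.
Output growth = -0.6 + 8.566 = 7.966%.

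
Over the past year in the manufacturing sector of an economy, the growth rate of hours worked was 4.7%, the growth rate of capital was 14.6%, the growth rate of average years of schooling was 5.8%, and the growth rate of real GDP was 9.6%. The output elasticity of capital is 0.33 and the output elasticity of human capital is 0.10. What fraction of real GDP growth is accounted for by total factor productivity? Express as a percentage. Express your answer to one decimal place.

Labor's share = 1 − 0.33 − 0.1 = 0.57.
Capital: 0.33 × 14.6 = 4.818 pp.
Average years of schooling: 0.1 × 5.8 = 0.58 pp.
Hours worked: 0.57 × 4.7 = 2.679 pp.
TFP growth = 9.6 − 8.077 = 1.523%.
TFP share of growth = 1.523 / 9.6 × 100 = 15.865%.

Total factor productivity accounted for 15.9% of growth.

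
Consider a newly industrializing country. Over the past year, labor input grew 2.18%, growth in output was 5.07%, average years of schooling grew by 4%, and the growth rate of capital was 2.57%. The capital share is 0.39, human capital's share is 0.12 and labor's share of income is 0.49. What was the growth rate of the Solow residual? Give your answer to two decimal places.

2.52%

Labor's share = 1 − 0.39 − 0.12 = 0.49.
Capital: 0.39 × 2.57 = 1.0023 pp.
Average years of schooling: 0.12 × 4 = 0.48 pp.
Labor input: 0.49 × 2.18 = 1.0682 pp.
TFP growth = 5.07 − 2.5505 = 2.5195%.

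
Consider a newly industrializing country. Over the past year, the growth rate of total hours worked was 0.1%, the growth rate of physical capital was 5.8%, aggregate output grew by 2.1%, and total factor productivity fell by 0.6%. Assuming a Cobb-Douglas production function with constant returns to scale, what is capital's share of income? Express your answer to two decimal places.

gY = gA + α·gK + (1−α)·gL, so gY − gA − gL = α(gK − gL).
2.1 + 0.6 − 0.1 = α × (5.8 − 0.1).
2.6 = 5.7 α, so α = 0.4561.

α = 0.46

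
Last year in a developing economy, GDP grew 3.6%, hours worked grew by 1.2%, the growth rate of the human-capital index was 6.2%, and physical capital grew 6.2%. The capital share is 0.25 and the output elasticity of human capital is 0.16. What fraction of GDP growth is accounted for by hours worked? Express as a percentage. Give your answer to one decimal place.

Labor's share = 1 − 0.25 − 0.16 = 0.59.
Hours worked contributed 0.59 × 1.2 = 0.708 pp.
Share of growth = 0.708 / 3.6 × 100 = 19.667%.

19.7%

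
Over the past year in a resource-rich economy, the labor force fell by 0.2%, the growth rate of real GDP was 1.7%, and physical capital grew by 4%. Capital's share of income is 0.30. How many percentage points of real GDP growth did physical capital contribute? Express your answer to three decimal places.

1.200 pp

Contribution = share × growth = 0.3 × 4 = 1.2 pp.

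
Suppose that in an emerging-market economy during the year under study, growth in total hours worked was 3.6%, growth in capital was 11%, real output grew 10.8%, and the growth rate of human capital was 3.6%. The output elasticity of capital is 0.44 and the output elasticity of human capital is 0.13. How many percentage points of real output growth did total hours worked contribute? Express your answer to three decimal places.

Labor's share = 1 − 0.44 − 0.13 = 0.43.
Contribution = share × growth = 0.43 × 3.6 = 1.548 pp.

1.548 percentage points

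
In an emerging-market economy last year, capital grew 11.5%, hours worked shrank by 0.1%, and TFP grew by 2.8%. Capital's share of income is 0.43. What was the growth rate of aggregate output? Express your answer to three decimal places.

7.688%

Labor's share = 1 − 0.43 = 0.57.
Capital: 0.43 × 11.5 = 4.945 pp.
Hours worked: 0.57 × (-0.1) = -0.057 pp.
Output growth = 2.8 + 4.888 = 7.688%.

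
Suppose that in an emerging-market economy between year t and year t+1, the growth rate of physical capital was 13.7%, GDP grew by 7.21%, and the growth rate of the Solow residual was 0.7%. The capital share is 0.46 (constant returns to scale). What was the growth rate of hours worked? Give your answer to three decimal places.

Labor's share = 1 − 0.46 = 0.54.
gY = gA + 0.46×13.7 + 0.54×g.
0.54×g = 7.21 − 0.7 − 6.302 = 0.208.
g = 0.208 / 0.54 = 0.38519%.

Hours worked growth was 0.385%.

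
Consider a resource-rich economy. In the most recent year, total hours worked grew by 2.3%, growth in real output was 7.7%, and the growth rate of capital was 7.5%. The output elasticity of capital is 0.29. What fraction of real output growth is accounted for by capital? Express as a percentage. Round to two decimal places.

Capital contributed 0.29 × 7.5 = 2.175 pp.
Share of growth = 2.175 / 7.7 × 100 = 28.2468%.

28.25%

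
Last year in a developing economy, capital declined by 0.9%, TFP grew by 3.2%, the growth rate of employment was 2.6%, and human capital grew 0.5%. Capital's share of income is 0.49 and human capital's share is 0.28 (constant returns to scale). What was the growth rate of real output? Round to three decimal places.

Labor's share = 1 − 0.49 − 0.28 = 0.23.
Capital: 0.49 × (-0.9) = -0.441 pp.
Human capital: 0.28 × 0.5 = 0.14 pp.
Employment: 0.23 × 2.6 = 0.598 pp.
Output growth = 3.2 + 0.297 = 3.497%.

3.497%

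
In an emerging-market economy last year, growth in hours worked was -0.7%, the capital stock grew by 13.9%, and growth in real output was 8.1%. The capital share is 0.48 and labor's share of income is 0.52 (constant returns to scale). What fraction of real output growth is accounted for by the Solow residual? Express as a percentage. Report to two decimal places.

The Solow residual accounted for 22.12% of growth.

Labor's share = 1 − 0.48 = 0.52.
The capital stock: 0.48 × 13.9 = 6.672 pp.
Hours worked: 0.52 × (-0.7) = -0.364 pp.
TFP growth = 8.1 − 6.308 = 1.792%.
TFP share of growth = 1.792 / 8.1 × 100 = 22.1235%.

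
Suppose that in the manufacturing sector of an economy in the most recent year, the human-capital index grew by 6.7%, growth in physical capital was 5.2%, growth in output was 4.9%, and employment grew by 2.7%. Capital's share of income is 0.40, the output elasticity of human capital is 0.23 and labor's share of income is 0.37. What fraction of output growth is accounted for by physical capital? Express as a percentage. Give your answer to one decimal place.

Physical capital contributed 0.4 × 5.2 = 2.08 pp.
Share of growth = 2.08 / 4.9 × 100 = 42.449%.

Physical capital accounted for 42.4% of growth.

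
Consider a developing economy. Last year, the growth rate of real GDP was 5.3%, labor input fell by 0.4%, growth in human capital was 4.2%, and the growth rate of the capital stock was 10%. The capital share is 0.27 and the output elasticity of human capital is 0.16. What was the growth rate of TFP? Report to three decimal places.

Labor's share = 1 − 0.27 − 0.16 = 0.57.
The capital stock: 0.27 × 10 = 2.7 pp.
Human capital: 0.16 × 4.2 = 0.672 pp.
Labor input: 0.57 × (-0.4) = -0.228 pp.
TFP growth = 5.3 − 3.144 = 2.156%.

TFP growth was 2.156%.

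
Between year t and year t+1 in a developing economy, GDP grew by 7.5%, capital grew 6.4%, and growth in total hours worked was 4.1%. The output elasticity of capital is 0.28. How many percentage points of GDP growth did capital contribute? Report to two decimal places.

Contribution = share × growth = 0.28 × 6.4 = 1.792 pp.

1.79 pp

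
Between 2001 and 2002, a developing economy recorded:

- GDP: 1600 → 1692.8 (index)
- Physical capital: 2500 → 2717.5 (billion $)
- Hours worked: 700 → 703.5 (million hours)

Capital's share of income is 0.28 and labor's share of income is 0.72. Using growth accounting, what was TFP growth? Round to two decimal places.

GDP growth = (1692.8 − 1600) / 1600 = 5.8%.
Physical capital growth = (2717.5 − 2500) / 2500 = 8.7%.
Hours worked growth = (703.5 − 700) / 700 = 0.5%.
Labor's share = 1 − 0.28 = 0.72.
Physical capital: 0.28 × 8.7 = 2.436 pp.
Hours worked: 0.72 × 0.5 = 0.36 pp.
TFP growth = 5.8 − 2.796 = 3.004%.

TFP grew 3.00%.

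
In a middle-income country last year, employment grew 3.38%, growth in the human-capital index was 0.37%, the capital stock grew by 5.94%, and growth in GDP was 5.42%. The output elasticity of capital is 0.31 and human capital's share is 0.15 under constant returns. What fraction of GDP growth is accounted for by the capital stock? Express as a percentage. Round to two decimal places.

33.97%

The capital stock contributed 0.31 × 5.94 = 1.8414 pp.
Share of growth = 1.8414 / 5.42 × 100 = 33.9742%.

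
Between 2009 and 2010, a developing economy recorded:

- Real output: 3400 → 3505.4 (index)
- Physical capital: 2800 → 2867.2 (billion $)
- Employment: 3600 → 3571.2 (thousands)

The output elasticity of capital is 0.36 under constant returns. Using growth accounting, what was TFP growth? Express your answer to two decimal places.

Real output growth = (3505.4 − 3400) / 3400 = 3.1%.
Physical capital growth = (2867.2 − 2800) / 2800 = 2.4%.
Employment growth = (3571.2 − 3600) / 3600 = -0.8%.
Labor's share = 1 − 0.36 = 0.64.
Physical capital: 0.36 × 2.4 = 0.864 pp.
Employment: 0.64 × (-0.8) = -0.512 pp.
TFP growth = 3.1 − 0.352 = 2.748%.

2.75%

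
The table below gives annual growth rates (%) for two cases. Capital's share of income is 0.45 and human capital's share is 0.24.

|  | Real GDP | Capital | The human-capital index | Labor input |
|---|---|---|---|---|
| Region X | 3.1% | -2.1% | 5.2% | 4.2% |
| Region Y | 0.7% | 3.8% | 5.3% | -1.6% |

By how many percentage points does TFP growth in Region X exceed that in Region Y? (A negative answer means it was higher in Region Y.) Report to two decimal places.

3.28 percentage points

Labor's share = 1 − 0.45 − 0.24 = 0.31.
Region X: TFP = 3.1 + 0.945 − 1.248 − 1.302 = 1.495%.
Region Y: TFP = 0.7 − 1.71 − 1.272 + 0.496 = -1.786%.
Difference = 1.495 − (-1.786) = 3.281 pp.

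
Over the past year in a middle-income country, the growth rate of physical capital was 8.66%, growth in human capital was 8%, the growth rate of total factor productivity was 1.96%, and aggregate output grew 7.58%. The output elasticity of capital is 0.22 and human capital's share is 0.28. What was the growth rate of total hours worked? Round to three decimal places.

Labor's share = 1 − 0.22 − 0.28 = 0.5.
gY = gA + 0.22×8.66 + 0.28×8 + 0.5×g.
0.5×g = 7.58 − 1.96 − 4.1452 = 1.4748.
g = 1.4748 / 0.5 = 2.9496%.

Total hours worked growth was 2.950%.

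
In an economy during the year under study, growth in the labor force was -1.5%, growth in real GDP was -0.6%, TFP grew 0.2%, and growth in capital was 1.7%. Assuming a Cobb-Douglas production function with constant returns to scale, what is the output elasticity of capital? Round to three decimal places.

0.219

gY = gA + α·gK + (1−α)·gL, so gY − gA − gL = α(gK − gL).
-0.6 − 0.2 + 1.5 = α × (1.7 − (-1.5)).
0.7 = 3.2 α, so α = 0.21875.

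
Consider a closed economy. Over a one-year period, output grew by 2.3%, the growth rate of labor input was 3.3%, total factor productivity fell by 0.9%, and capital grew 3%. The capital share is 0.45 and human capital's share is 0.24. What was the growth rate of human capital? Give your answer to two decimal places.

Labor's share = 1 − 0.45 − 0.24 = 0.31.
gY = gA + 0.45×3 + 0.31×3.3 + 0.24×g.
0.24×g = 2.3 + 0.9 − 2.373 = 0.827.
g = 0.827 / 0.24 = 3.4458%.

3.45%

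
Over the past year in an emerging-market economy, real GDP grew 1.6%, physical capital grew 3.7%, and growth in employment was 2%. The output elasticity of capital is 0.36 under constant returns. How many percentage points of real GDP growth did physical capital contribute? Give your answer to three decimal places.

1.332 pp

Contribution = share × growth = 0.36 × 3.7 = 1.332 pp.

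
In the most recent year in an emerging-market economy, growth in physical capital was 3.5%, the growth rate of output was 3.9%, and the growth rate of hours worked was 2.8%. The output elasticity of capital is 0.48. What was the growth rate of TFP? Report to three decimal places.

Labor's share = 1 − 0.48 = 0.52.
Physical capital: 0.48 × 3.5 = 1.68 pp.
Hours worked: 0.52 × 2.8 = 1.456 pp.
TFP growth = 3.9 − 3.136 = 0.764%.

TFP grew 0.764%.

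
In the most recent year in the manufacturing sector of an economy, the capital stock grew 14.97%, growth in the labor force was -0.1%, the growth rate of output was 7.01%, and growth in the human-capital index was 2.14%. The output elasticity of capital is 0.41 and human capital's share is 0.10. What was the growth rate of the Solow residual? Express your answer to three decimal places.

The Solow residual grew 0.707%.

Labor's share = 1 − 0.41 − 0.1 = 0.49.
The capital stock: 0.41 × 14.97 = 6.1377 pp.
The human-capital index: 0.1 × 2.14 = 0.214 pp.
The labor force: 0.49 × (-0.1) = -0.049 pp.
TFP growth = 7.01 − 6.3027 = 0.7073%.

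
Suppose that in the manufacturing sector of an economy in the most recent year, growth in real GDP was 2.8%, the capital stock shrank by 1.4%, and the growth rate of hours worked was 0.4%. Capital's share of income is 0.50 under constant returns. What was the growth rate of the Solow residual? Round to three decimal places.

Labor's share = 1 − 0.5 = 0.5.
The capital stock: 0.5 × (-1.4) = -0.7 pp.
Hours worked: 0.5 × 0.4 = 0.2 pp.
TFP growth = 2.8 + 0.5 = 3.3%.

3.300%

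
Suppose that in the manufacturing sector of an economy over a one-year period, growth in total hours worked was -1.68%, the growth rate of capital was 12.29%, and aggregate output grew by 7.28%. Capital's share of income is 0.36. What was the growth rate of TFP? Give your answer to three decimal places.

Labor's share = 1 − 0.36 = 0.64.
Capital: 0.36 × 12.29 = 4.4244 pp.
Total hours worked: 0.64 × (-1.68) = -1.0752 pp.
TFP growth = 7.28 − 3.3492 = 3.9308%.

3.931%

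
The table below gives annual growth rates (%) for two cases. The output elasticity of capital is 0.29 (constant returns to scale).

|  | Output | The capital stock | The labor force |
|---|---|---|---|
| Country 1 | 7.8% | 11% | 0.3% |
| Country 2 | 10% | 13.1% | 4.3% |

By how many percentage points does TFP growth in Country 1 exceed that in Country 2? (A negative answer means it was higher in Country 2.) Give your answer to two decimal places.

Labor's share = 1 − 0.29 = 0.71.
Country 1: TFP = 7.8 − 3.19 − 0.213 = 4.397%.
Country 2: TFP = 10 − 3.799 − 3.053 = 3.148%.
Difference = 4.397 − (3.148) = 1.249 pp.

1.25 percentage points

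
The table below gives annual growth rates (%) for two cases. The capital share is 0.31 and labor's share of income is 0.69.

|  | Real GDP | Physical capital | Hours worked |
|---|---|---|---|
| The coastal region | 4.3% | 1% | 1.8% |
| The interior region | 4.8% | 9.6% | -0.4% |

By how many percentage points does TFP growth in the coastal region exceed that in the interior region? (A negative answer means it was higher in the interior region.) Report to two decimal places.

0.65 percentage points

Labor's share = 1 − 0.31 = 0.69.
The coastal region: TFP = 4.3 − 0.31 − 1.242 = 2.748%.
The interior region: TFP = 4.8 − 2.976 + 0.276 = 2.1%.
Difference = 2.748 − (2.1) = 0.648 pp.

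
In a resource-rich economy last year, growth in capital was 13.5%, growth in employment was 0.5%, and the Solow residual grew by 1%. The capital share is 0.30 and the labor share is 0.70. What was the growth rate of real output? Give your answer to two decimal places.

Labor's share = 1 − 0.3 = 0.7.
Capital: 0.3 × 13.5 = 4.05 pp.
Employment: 0.7 × 0.5 = 0.35 pp.
Output growth = 1 + 4.4 = 5.4%.

5.40%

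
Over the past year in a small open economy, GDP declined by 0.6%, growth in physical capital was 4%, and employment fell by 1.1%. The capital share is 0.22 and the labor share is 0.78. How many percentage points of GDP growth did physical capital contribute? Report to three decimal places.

0.880 pp

Contribution = share × growth = 0.22 × 4 = 0.88 pp.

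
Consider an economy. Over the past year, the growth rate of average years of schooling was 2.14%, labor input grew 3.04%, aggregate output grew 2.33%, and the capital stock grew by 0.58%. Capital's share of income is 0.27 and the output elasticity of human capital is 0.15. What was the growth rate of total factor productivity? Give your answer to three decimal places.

0.089%

Labor's share = 1 − 0.27 − 0.15 = 0.58.
The capital stock: 0.27 × 0.58 = 0.1566 pp.
Average years of schooling: 0.15 × 2.14 = 0.321 pp.
Labor input: 0.58 × 3.04 = 1.7632 pp.
TFP growth = 2.33 − 2.2408 = 0.0892%.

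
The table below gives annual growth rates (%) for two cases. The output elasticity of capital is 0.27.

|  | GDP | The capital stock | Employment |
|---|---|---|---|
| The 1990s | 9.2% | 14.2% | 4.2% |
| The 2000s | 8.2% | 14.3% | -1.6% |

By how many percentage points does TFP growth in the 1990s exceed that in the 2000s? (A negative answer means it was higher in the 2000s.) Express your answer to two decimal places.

Labor's share = 1 − 0.27 = 0.73.
The 1990s: TFP = 9.2 − 3.834 − 3.066 = 2.3%.
The 2000s: TFP = 8.2 − 3.861 + 1.168 = 5.507%.
Difference = 2.3 − (5.507) = -3.207 pp.

-3.21 percentage points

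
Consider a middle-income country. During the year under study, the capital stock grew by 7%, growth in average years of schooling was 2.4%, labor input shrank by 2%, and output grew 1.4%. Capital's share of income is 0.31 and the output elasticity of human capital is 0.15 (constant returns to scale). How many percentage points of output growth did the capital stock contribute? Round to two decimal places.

Contribution = share × growth = 0.31 × 7 = 2.17 pp.

2.17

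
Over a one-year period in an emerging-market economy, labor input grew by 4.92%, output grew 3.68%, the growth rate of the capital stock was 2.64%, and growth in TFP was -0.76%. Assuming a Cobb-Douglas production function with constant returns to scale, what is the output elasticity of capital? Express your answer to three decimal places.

α = 0.211

gY = gA + α·gK + (1−α)·gL, so gY − gA − gL = α(gK − gL).
3.68 + 0.76 − 4.92 = α × (2.64 − 4.92).
-0.48 = -2.28 α, so α = 0.21053.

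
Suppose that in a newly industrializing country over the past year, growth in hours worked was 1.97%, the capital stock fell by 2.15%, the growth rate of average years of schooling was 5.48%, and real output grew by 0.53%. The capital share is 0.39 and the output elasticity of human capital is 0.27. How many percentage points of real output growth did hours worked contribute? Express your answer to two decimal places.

Labor's share = 1 − 0.39 − 0.27 = 0.34.
Contribution = share × growth = 0.34 × 1.97 = 0.6698 pp.

0.67 percentage points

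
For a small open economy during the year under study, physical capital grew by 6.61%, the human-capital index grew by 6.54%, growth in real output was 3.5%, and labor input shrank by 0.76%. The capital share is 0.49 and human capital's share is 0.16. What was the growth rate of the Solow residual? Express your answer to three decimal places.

Labor's share = 1 − 0.49 − 0.16 = 0.35.
Physical capital: 0.49 × 6.61 = 3.2389 pp.
The human-capital index: 0.16 × 6.54 = 1.0464 pp.
Labor input: 0.35 × (-0.76) = -0.266 pp.
TFP growth = 3.5 − 4.0193 = -0.5193%.

-0.519%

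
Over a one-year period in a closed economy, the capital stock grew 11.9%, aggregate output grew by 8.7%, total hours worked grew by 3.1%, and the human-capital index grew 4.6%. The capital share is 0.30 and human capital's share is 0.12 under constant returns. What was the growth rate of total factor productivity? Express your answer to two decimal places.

Total factor productivity grew 2.78%.

Labor's share = 1 − 0.3 − 0.12 = 0.58.
The capital stock: 0.3 × 11.9 = 3.57 pp.
The human-capital index: 0.12 × 4.6 = 0.552 pp.
Total hours worked: 0.58 × 3.1 = 1.798 pp.
TFP growth = 8.7 − 5.92 = 2.78%.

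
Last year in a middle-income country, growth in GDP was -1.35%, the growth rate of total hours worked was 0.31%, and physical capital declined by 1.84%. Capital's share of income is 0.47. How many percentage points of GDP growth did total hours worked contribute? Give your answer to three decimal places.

0.164

Labor's share = 1 − 0.47 = 0.53.
Contribution = share × growth = 0.53 × 0.31 = 0.1643 pp.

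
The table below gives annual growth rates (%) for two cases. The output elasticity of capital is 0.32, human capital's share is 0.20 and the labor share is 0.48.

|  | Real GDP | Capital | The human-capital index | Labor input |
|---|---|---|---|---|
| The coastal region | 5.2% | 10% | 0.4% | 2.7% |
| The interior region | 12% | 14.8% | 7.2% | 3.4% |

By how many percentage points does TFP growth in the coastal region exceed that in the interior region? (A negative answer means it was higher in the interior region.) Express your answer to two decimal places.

-3.57 percentage points

Labor's share = 1 − 0.32 − 0.2 = 0.48.
The coastal region: TFP = 5.2 − 3.2 − 0.08 − 1.296 = 0.624%.
The interior region: TFP = 12 − 4.736 − 1.44 − 1.632 = 4.192%.
Difference = 0.624 − (4.192) = -3.568 pp.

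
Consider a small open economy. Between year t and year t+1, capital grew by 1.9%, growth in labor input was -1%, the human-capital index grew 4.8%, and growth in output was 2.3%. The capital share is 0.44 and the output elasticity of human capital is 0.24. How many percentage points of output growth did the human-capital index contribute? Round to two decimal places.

Contribution = share × growth = 0.24 × 4.8 = 1.152 pp.

1.15 percentage points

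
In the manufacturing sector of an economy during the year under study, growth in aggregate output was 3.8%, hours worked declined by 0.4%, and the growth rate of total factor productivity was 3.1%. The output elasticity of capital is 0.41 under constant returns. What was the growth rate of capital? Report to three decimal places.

2.283%

Labor's share = 1 − 0.41 = 0.59.
gY = gA + 0.59×(-0.4) + 0.41×g.
0.41×g = 3.8 − 3.1 + 0.236 = 0.936.
g = 0.936 / 0.41 = 2.28293%.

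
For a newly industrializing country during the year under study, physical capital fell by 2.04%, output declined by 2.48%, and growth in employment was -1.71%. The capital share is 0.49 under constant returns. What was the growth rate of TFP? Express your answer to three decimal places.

-0.608%

Labor's share = 1 − 0.49 = 0.51.
Physical capital: 0.49 × (-2.04) = -0.9996 pp.
Employment: 0.51 × (-1.71) = -0.8721 pp.
TFP growth = -2.48 + 1.8717 = -0.6083%.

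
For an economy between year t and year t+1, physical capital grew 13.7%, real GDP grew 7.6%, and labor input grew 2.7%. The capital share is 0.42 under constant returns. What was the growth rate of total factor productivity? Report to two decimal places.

Labor's share = 1 − 0.42 = 0.58.
Physical capital: 0.42 × 13.7 = 5.754 pp.
Labor input: 0.58 × 2.7 = 1.566 pp.
TFP growth = 7.6 − 7.32 = 0.28%.

Total factor productivity grew 0.28%.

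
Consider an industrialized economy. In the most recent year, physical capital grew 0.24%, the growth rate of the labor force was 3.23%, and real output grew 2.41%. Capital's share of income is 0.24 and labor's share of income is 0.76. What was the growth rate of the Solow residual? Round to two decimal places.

-0.10%

Labor's share = 1 − 0.24 = 0.76.
Physical capital: 0.24 × 0.24 = 0.0576 pp.
The labor force: 0.76 × 3.23 = 2.4548 pp.
TFP growth = 2.41 − 2.5124 = -0.1024%.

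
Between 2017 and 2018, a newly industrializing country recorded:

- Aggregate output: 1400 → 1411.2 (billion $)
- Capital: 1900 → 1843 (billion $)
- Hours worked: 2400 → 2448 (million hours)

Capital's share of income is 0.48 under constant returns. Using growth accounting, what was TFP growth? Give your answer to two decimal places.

1.20%

Aggregate output growth = (1411.2 − 1400) / 1400 = 0.8%.
Capital growth = (1843 − 1900) / 1900 = -3%.
Hours worked growth = (2448 − 2400) / 2400 = 2%.
Labor's share = 1 − 0.48 = 0.52.
Capital: 0.48 × (-3) = -1.44 pp.
Hours worked: 0.52 × 2 = 1.04 pp.
TFP growth = 0.8 + 0.4 = 1.2%.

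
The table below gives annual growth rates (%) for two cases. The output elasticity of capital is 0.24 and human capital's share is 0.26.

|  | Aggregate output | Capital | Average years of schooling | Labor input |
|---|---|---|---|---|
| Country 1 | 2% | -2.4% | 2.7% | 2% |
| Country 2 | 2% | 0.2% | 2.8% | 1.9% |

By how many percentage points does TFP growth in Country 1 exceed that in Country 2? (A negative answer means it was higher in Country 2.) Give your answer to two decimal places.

0.60 percentage points

Labor's share = 1 − 0.24 − 0.26 = 0.5.
Country 1: TFP = 2 + 0.576 − 0.702 − 1 = 0.874%.
Country 2: TFP = 2 − 0.048 − 0.728 − 0.95 = 0.274%.
Difference = 0.874 − (0.274) = 0.6 pp.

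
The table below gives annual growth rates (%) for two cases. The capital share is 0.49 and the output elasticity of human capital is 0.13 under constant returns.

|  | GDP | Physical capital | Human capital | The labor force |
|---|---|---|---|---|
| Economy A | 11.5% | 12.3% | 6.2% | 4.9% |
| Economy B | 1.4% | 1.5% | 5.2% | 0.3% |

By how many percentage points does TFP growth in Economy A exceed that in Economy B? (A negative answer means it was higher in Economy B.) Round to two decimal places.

2.93 percentage points

Labor's share = 1 − 0.49 − 0.13 = 0.38.
Economy A: TFP = 11.5 − 6.027 − 0.806 − 1.862 = 2.805%.
Economy B: TFP = 1.4 − 0.735 − 0.676 − 0.114 = -0.125%.
Difference = 2.805 − (-0.125) = 2.93 pp.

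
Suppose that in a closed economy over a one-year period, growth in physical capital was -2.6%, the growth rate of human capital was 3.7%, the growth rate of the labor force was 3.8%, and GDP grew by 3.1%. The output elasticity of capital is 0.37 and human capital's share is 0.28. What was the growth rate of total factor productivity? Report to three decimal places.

Total factor productivity growth was 1.696%.

Labor's share = 1 − 0.37 − 0.28 = 0.35.
Physical capital: 0.37 × (-2.6) = -0.962 pp.
Human capital: 0.28 × 3.7 = 1.036 pp.
The labor force: 0.35 × 3.8 = 1.33 pp.
TFP growth = 3.1 − 1.404 = 1.696%.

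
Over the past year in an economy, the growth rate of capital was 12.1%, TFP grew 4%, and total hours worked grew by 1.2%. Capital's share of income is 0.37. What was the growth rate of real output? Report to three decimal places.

9.233%

Labor's share = 1 − 0.37 = 0.63.
Capital: 0.37 × 12.1 = 4.477 pp.
Total hours worked: 0.63 × 1.2 = 0.756 pp.
Output growth = 4 + 5.233 = 9.233%.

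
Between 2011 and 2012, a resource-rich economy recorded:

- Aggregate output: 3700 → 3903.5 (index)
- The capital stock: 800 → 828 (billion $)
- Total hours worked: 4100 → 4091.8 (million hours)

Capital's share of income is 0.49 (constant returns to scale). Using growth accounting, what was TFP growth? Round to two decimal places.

3.89%

Aggregate output growth = (3903.5 − 3700) / 3700 = 5.5%.
The capital stock growth = (828 − 800) / 800 = 3.5%.
Total hours worked growth = (4091.8 − 4100) / 4100 = -0.2%.
Labor's share = 1 − 0.49 = 0.51.
The capital stock: 0.49 × 3.5 = 1.715 pp.
Total hours worked: 0.51 × (-0.2) = -0.102 pp.
TFP growth = 5.5 − 1.613 = 3.887%.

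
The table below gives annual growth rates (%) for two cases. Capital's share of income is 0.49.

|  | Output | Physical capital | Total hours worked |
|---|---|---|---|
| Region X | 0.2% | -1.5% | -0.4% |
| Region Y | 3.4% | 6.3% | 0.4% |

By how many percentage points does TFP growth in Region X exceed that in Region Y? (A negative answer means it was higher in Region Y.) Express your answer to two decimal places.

1.03 percentage points

Labor's share = 1 − 0.49 = 0.51.
Region X: TFP = 0.2 + 0.735 + 0.204 = 1.139%.
Region Y: TFP = 3.4 − 3.087 − 0.204 = 0.109%.
Difference = 1.139 − (0.109) = 1.03 pp.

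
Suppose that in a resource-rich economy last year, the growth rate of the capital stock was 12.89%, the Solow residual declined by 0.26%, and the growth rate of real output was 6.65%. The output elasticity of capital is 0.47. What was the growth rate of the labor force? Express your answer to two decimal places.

Labor's share = 1 − 0.47 = 0.53.
gY = gA + 0.47×12.89 + 0.53×g.
0.53×g = 6.65 + 0.26 − 6.0583 = 0.8517.
g = 0.8517 / 0.53 = 1.607%.

1.61%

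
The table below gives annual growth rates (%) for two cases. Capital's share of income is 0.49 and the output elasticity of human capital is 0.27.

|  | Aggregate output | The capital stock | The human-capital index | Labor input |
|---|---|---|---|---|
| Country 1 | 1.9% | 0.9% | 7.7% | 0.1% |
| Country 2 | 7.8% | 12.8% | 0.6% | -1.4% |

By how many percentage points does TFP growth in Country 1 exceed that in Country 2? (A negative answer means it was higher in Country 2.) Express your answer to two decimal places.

-2.35 percentage points

Labor's share = 1 − 0.49 − 0.27 = 0.24.
Country 1: TFP = 1.9 − 0.441 − 2.079 − 0.024 = -0.644%.
Country 2: TFP = 7.8 − 6.272 − 0.162 + 0.336 = 1.702%.
Difference = -0.644 − (1.702) = -2.346 pp.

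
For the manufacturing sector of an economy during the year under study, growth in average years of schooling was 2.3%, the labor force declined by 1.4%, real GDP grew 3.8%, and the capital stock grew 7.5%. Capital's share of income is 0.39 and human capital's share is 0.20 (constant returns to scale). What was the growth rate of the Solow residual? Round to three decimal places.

Labor's share = 1 − 0.39 − 0.2 = 0.41.
The capital stock: 0.39 × 7.5 = 2.925 pp.
Average years of schooling: 0.2 × 2.3 = 0.46 pp.
The labor force: 0.41 × (-1.4) = -0.574 pp.
TFP growth = 3.8 − 2.811 = 0.989%.

0.989%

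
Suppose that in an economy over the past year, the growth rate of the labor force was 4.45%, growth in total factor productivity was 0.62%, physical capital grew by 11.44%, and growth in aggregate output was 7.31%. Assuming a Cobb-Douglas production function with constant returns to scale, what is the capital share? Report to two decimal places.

0.32

gY = gA + α·gK + (1−α)·gL, so gY − gA − gL = α(gK − gL).
7.31 − 0.62 − 4.45 = α × (11.44 − 4.45).
2.24 = 6.99 α, so α = 0.3205.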